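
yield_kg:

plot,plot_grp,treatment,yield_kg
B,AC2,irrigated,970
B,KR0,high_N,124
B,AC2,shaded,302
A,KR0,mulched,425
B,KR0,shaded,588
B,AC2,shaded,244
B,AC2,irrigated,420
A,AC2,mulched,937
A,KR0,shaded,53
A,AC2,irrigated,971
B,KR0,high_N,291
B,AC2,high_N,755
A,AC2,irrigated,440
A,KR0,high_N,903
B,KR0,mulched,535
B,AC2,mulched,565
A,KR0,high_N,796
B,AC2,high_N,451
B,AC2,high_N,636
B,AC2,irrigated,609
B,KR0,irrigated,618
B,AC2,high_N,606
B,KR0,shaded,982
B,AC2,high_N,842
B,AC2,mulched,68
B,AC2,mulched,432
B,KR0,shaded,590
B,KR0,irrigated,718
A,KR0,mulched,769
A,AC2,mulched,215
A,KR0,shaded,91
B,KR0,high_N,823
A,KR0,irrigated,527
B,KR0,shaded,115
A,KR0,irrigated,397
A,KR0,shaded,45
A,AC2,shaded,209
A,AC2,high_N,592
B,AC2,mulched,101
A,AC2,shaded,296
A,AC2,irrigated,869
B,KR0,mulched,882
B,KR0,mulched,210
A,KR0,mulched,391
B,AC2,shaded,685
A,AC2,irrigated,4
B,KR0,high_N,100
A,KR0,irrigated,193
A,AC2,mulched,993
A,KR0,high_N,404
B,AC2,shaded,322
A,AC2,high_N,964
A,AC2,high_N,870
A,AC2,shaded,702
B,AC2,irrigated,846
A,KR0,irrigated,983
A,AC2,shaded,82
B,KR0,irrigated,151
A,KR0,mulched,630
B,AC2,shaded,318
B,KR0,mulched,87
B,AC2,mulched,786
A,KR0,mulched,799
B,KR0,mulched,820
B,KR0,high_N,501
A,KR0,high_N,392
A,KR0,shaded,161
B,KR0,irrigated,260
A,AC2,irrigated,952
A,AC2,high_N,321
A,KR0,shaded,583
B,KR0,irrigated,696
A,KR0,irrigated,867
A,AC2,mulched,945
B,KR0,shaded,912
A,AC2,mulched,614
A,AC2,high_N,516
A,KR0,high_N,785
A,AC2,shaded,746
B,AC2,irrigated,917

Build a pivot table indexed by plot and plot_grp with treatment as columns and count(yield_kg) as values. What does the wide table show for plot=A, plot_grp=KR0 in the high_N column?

Rows with plot=A, plot_grp=KR0 and treatment=high_N: yield_kg values are 903, 796, 404, 392, 785.
5 rows match — count = 5.

5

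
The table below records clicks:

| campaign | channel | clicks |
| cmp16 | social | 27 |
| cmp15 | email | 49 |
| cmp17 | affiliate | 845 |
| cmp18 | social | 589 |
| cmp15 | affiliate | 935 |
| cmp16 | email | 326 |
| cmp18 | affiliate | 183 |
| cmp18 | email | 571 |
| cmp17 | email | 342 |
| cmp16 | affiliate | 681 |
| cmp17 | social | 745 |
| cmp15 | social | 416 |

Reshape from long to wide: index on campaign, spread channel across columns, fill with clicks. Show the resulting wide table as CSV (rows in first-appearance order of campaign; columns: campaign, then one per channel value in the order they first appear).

campaign,social,email,affiliate
cmp16,27,326,681
cmp15,416,49,935
cmp17,745,342,845
cmp18,589,571,183

Columns: campaign plus the 3 distinct channel values (social, email, affiliate).
For example, row cmp16 column social takes clicks=27 from the long row (cmp16, social).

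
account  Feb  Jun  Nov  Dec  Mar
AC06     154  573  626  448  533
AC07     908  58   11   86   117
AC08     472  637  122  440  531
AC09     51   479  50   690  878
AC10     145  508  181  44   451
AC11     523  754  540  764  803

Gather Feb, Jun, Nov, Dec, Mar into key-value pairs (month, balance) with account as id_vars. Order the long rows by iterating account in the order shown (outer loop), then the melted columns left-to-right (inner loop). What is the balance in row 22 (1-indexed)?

30 rows total (6 × 5). Row 22: index ⌊(22-1)/5⌋ = 4 into account → AC10; (22-1) mod 5 = 1 into the melted columns → Jun.
So row 22 is (AC10, Jun, 508); balance = 508.

508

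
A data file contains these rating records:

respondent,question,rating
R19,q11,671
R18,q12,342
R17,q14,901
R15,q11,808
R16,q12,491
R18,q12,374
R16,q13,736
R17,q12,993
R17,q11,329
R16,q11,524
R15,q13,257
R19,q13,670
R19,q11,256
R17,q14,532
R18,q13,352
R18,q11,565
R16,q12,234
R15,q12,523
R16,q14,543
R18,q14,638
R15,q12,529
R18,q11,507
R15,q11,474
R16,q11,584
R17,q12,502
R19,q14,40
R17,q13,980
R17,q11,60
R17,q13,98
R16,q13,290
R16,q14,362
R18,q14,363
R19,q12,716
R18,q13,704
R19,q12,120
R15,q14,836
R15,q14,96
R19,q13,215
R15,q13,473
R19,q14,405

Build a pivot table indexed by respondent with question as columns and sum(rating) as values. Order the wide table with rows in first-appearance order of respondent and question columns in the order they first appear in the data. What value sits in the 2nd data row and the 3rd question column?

1001

With rows in first-appearance order of respondent, row 2 is respondent=R18. question columns in first-appearance order: q11, q12, q14, q13; column 3 is q14.
Long rows with respondent=R18, question=q14: 638 + 363 = 1001.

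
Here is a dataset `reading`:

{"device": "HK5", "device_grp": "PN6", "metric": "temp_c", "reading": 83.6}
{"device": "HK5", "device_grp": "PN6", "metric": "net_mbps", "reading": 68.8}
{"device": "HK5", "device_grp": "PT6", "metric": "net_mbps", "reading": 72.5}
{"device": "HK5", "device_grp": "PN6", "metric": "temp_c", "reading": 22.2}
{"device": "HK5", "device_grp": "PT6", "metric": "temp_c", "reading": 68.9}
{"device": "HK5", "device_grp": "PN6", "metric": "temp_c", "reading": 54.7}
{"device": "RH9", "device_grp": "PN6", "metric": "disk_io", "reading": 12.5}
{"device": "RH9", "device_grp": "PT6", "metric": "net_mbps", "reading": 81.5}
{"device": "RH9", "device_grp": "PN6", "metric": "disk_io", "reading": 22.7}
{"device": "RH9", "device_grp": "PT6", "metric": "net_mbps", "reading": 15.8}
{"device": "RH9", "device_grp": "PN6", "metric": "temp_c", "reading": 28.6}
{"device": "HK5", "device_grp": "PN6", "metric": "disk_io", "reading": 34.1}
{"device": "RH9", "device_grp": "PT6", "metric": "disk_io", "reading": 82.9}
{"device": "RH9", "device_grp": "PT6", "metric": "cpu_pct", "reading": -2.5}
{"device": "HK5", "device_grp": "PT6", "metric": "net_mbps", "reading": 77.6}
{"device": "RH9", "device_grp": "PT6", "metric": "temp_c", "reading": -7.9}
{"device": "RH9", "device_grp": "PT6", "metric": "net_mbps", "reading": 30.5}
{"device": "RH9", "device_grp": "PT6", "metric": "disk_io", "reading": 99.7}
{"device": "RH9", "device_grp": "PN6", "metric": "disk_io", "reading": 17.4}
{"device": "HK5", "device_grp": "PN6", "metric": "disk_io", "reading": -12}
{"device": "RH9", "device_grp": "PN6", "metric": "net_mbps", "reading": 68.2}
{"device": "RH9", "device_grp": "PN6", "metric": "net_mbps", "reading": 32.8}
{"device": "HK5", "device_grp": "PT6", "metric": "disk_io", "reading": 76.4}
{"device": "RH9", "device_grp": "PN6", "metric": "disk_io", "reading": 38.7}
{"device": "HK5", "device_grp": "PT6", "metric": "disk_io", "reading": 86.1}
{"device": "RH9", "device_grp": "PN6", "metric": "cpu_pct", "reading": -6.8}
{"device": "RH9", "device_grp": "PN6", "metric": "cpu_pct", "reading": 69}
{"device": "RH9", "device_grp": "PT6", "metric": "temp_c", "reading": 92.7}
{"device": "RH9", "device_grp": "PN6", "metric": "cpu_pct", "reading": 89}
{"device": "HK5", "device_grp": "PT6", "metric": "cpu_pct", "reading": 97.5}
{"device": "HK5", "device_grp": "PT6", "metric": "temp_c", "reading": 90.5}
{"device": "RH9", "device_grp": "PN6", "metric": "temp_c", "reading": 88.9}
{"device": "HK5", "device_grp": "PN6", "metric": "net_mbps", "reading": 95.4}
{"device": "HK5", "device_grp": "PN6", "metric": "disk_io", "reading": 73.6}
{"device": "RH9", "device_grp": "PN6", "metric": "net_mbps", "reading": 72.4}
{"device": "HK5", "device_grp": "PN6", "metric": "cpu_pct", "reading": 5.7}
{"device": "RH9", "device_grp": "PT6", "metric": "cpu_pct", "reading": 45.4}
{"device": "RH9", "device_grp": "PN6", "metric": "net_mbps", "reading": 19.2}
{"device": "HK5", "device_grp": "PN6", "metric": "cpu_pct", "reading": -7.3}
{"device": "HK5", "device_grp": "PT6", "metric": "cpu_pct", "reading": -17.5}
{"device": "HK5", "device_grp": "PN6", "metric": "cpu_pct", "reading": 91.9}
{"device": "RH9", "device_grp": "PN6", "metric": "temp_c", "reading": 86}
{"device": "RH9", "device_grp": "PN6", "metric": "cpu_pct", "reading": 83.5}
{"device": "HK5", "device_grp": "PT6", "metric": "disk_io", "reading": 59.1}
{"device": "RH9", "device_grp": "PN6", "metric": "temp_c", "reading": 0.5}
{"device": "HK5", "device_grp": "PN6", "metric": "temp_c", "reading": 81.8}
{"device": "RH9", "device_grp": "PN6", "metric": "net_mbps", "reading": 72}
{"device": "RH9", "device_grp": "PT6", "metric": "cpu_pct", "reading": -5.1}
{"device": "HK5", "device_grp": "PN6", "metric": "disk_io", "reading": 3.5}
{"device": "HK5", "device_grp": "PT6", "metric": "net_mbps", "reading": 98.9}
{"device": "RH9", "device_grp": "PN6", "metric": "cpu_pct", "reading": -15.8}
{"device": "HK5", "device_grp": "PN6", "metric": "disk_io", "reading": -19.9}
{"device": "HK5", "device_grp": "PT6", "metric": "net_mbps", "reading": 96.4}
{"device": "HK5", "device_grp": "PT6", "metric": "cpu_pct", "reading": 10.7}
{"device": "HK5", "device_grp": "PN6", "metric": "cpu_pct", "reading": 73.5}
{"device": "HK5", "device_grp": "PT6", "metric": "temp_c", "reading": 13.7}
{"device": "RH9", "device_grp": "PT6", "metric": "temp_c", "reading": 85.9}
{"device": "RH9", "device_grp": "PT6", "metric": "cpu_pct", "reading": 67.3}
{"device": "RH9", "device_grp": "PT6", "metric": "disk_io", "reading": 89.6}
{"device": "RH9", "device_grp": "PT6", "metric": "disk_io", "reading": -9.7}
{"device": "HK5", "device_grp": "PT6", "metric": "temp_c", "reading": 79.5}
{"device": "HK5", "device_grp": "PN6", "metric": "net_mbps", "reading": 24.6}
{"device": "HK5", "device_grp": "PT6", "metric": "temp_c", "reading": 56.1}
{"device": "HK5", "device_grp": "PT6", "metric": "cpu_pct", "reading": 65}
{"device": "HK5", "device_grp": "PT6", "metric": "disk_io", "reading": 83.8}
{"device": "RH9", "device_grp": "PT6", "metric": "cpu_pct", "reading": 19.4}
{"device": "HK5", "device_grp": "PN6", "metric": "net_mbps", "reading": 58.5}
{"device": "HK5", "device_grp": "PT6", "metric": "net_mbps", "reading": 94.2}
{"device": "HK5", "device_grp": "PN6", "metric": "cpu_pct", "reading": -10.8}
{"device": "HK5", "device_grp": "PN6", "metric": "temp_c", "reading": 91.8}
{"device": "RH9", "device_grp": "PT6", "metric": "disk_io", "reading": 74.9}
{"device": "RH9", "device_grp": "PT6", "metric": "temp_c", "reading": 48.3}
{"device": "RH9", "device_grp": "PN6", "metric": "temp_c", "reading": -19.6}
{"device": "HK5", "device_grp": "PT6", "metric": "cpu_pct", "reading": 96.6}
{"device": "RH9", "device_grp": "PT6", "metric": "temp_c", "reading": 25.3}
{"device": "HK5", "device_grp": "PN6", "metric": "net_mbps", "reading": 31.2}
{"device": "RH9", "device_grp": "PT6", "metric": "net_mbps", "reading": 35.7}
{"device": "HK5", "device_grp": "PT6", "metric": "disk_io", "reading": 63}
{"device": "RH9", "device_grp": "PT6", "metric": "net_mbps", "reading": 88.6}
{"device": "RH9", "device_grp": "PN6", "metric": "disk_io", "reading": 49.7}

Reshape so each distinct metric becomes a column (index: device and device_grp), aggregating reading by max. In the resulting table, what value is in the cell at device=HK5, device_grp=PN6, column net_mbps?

Rows with device=HK5, device_grp=PN6 and metric=net_mbps: reading values are 68.8, 95.4, 24.6, 58.5, 31.2.
max(68.8, 95.4, 24.6, 58.5, 31.2) = 95.4.

95.4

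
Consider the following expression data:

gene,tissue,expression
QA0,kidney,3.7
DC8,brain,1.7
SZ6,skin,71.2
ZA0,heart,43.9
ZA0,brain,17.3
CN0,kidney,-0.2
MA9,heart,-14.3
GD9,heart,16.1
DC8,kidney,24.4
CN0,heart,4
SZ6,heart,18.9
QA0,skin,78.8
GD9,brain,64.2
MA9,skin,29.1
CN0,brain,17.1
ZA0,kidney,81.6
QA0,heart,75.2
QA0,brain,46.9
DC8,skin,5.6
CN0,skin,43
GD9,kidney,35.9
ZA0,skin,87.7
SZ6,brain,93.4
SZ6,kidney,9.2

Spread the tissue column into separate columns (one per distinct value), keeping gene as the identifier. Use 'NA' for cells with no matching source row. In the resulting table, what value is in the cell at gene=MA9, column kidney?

No long-format row has gene=MA9 and tissue=kidney, so the cell is NA.

NA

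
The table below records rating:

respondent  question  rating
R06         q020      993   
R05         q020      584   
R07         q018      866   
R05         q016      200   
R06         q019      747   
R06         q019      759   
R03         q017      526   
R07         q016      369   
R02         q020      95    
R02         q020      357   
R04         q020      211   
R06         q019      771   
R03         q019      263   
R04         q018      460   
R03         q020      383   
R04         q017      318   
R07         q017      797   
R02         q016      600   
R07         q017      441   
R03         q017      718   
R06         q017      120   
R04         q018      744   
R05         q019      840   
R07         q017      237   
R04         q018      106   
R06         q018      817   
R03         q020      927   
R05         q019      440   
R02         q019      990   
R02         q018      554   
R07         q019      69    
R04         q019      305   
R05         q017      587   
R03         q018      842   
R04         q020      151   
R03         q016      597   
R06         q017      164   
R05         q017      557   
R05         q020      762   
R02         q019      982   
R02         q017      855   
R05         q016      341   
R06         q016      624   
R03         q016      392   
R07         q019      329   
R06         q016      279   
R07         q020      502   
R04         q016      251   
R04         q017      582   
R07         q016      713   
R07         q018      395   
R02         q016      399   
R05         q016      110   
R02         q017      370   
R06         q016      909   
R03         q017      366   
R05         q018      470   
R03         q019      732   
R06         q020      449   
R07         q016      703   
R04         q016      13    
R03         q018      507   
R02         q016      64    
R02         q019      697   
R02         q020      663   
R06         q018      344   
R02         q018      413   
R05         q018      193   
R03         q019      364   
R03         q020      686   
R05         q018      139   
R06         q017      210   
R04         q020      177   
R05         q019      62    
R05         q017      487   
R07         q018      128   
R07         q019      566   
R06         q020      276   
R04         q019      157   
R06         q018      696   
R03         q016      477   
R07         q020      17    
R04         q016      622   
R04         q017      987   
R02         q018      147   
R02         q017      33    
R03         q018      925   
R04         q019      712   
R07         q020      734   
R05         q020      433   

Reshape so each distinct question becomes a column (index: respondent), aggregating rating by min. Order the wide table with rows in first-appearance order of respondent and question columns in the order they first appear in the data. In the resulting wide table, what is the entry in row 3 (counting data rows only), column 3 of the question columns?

With rows in first-appearance order of respondent, row 3 is respondent=R07. question columns in first-appearance order: q020, q018, q016, q019, q017; column 3 is q016.
Long rows with respondent=R07, question=q016: min(369, 713, 703) = 369.

369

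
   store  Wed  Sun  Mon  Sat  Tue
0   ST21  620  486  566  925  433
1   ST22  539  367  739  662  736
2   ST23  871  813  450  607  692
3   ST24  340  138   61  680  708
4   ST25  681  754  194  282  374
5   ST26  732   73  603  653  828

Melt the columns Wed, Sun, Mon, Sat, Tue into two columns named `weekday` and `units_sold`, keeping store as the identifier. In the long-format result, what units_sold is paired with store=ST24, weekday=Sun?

Unpivoting turns each (store, wide-column) pair into one long row.
The wide cell at row ST24, column Sun holds 138, so the long row (ST24, Sun) has units_sold=138.

138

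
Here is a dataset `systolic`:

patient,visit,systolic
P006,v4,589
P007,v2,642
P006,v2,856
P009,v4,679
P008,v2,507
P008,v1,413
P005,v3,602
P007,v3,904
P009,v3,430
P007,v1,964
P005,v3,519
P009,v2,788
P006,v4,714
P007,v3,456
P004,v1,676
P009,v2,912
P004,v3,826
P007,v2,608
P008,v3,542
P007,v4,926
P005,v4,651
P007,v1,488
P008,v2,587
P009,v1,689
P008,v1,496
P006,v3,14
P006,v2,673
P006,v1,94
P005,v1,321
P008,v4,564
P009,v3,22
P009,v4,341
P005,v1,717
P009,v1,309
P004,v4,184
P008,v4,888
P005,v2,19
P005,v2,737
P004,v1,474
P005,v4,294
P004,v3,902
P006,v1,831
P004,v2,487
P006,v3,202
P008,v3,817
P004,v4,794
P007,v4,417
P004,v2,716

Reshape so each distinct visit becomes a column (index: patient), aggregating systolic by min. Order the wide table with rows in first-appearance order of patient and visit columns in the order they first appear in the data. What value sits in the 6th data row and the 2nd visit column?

With rows in first-appearance order of patient, row 6 is patient=P004. visit columns in first-appearance order: v4, v2, v1, v3; column 2 is v2.
Long rows with patient=P004, visit=v2: min(487, 716) = 487.

487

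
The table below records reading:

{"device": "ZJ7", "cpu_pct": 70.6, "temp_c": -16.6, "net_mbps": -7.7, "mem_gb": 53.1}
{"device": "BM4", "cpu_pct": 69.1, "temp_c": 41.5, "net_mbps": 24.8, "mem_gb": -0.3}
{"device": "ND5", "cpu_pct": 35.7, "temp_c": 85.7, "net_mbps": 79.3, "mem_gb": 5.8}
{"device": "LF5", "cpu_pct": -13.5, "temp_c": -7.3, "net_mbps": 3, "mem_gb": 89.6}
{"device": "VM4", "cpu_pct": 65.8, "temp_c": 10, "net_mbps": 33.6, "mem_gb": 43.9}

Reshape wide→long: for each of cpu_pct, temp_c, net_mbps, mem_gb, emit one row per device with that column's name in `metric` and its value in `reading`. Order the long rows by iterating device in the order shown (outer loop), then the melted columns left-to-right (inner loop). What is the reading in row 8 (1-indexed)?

20 rows total (5 × 4). Row 8: index ⌊(8-1)/4⌋ = 1 into device → BM4; (8-1) mod 4 = 3 into the melted columns → mem_gb.
So row 8 is (BM4, mem_gb, -0.3); reading = -0.3.

-0.3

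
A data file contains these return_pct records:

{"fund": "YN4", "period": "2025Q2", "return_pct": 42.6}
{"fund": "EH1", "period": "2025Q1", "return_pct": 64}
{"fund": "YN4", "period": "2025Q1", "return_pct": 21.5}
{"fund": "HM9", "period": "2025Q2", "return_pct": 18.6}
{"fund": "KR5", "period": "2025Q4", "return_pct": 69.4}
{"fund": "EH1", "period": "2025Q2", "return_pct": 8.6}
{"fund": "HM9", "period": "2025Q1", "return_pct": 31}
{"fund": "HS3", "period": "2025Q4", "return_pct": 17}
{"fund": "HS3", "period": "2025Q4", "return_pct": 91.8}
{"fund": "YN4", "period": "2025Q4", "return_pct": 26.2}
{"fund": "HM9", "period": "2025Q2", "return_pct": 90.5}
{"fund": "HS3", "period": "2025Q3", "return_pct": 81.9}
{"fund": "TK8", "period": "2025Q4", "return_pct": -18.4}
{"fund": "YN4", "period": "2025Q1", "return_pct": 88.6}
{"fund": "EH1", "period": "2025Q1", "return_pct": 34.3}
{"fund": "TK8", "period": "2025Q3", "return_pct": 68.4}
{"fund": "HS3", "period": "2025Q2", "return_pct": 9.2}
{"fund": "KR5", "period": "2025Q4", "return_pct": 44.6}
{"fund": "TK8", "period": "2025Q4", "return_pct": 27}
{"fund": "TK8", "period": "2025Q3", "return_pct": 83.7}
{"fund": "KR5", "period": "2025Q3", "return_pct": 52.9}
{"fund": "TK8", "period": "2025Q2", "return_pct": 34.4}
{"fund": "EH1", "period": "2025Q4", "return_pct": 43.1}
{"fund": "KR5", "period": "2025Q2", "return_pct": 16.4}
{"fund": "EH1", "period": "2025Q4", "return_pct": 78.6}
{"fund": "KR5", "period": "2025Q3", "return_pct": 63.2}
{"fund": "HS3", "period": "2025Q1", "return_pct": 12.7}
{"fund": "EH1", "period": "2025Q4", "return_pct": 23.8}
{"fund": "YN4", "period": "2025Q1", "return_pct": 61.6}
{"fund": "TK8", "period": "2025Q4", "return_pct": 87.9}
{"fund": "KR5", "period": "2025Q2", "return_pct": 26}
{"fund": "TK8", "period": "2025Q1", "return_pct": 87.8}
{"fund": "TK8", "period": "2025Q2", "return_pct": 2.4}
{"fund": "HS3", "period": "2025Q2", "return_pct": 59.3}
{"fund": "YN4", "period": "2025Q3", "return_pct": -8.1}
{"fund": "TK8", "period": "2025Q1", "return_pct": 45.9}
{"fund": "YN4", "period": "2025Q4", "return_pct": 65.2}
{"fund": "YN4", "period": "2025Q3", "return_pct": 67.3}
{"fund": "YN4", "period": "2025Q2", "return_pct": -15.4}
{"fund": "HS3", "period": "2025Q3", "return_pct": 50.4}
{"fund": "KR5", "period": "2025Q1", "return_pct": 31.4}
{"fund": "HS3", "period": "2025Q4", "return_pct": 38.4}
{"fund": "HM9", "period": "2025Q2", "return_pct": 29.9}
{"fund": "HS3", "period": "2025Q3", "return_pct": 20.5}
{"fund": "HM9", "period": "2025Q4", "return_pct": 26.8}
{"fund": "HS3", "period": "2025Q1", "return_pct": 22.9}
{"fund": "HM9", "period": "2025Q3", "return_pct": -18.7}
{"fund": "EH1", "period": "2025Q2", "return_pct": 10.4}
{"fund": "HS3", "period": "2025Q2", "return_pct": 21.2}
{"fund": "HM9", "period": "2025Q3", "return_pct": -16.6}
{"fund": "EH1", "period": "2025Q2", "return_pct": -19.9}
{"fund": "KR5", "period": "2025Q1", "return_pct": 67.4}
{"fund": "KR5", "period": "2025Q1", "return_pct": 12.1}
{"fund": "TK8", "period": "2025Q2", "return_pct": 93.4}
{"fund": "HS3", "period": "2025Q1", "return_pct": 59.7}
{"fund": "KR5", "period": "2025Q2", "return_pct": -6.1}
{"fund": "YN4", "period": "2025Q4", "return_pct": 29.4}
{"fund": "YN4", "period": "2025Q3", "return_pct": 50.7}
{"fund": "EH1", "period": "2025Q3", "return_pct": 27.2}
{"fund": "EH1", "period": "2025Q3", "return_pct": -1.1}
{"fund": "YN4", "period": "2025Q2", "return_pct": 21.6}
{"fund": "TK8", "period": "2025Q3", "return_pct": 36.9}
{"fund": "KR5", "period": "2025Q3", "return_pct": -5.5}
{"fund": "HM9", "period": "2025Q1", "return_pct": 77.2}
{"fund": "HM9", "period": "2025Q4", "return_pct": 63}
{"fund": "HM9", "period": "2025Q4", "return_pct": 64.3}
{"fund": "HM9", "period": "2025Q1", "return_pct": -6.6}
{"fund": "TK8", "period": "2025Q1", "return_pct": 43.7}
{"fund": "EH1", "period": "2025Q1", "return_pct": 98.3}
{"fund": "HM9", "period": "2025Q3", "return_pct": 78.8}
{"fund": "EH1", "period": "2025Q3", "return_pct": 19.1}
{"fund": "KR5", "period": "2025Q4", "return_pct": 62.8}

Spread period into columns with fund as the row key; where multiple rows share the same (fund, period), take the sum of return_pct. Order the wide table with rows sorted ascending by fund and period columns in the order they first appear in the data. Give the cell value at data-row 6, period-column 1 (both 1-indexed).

48.8

With rows sorted ascending by fund, row 6 is fund=YN4. period columns in first-appearance order: 2025Q2, 2025Q1, 2025Q4, 2025Q3; column 1 is 2025Q2.
Long rows with fund=YN4, period=2025Q2: 42.6 + -15.4 + 21.6 = 48.8.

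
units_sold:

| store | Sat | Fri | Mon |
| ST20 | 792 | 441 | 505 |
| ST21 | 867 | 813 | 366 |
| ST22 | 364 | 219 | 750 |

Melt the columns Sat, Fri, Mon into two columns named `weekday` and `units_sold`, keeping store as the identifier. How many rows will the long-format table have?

3 store values × 3 melted columns = 9 rows.

9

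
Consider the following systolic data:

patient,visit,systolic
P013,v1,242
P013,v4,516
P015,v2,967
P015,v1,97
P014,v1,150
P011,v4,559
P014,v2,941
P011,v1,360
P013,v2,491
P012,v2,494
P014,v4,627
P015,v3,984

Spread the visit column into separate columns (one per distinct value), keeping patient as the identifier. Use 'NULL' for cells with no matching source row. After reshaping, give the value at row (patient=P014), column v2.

The long row with patient=P014, visit=v2 has systolic=941.

941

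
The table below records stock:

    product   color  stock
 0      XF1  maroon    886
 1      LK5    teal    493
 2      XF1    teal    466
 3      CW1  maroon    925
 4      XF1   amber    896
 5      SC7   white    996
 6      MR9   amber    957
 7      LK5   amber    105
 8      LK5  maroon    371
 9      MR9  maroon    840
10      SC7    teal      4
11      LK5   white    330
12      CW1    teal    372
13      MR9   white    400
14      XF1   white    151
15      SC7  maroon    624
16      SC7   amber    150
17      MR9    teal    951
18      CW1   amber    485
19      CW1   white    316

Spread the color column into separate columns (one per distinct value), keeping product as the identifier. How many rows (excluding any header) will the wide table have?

5 distinct product values → 5 rows.

5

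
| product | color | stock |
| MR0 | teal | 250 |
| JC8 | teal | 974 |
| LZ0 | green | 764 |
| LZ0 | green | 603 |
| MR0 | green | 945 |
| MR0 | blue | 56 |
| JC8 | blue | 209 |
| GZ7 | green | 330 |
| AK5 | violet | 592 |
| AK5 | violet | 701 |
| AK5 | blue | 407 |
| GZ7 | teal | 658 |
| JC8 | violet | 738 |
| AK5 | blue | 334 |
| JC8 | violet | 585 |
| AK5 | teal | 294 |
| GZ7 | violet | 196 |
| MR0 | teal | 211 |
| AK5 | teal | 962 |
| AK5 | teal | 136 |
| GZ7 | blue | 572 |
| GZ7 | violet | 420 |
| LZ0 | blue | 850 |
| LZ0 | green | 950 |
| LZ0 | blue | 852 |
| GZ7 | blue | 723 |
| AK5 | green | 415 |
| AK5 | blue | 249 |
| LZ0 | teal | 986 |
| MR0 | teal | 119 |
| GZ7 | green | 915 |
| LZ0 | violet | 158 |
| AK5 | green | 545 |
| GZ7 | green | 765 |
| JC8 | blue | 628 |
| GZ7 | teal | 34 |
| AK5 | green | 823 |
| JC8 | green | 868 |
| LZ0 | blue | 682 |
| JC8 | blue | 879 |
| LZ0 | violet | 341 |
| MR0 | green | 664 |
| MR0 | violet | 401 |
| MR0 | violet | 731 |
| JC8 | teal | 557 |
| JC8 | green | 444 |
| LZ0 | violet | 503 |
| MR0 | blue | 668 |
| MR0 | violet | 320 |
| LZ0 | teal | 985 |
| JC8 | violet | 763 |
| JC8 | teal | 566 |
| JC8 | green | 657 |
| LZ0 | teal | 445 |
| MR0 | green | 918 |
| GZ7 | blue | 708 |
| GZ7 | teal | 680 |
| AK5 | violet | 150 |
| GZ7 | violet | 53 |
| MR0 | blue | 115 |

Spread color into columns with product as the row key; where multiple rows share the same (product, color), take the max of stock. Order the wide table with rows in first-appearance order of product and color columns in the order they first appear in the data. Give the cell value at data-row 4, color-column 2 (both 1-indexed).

915

With rows in first-appearance order of product, row 4 is product=GZ7. color columns in first-appearance order: teal, green, blue, violet; column 2 is green.
Long rows with product=GZ7, color=green: max(330, 915, 765) = 915.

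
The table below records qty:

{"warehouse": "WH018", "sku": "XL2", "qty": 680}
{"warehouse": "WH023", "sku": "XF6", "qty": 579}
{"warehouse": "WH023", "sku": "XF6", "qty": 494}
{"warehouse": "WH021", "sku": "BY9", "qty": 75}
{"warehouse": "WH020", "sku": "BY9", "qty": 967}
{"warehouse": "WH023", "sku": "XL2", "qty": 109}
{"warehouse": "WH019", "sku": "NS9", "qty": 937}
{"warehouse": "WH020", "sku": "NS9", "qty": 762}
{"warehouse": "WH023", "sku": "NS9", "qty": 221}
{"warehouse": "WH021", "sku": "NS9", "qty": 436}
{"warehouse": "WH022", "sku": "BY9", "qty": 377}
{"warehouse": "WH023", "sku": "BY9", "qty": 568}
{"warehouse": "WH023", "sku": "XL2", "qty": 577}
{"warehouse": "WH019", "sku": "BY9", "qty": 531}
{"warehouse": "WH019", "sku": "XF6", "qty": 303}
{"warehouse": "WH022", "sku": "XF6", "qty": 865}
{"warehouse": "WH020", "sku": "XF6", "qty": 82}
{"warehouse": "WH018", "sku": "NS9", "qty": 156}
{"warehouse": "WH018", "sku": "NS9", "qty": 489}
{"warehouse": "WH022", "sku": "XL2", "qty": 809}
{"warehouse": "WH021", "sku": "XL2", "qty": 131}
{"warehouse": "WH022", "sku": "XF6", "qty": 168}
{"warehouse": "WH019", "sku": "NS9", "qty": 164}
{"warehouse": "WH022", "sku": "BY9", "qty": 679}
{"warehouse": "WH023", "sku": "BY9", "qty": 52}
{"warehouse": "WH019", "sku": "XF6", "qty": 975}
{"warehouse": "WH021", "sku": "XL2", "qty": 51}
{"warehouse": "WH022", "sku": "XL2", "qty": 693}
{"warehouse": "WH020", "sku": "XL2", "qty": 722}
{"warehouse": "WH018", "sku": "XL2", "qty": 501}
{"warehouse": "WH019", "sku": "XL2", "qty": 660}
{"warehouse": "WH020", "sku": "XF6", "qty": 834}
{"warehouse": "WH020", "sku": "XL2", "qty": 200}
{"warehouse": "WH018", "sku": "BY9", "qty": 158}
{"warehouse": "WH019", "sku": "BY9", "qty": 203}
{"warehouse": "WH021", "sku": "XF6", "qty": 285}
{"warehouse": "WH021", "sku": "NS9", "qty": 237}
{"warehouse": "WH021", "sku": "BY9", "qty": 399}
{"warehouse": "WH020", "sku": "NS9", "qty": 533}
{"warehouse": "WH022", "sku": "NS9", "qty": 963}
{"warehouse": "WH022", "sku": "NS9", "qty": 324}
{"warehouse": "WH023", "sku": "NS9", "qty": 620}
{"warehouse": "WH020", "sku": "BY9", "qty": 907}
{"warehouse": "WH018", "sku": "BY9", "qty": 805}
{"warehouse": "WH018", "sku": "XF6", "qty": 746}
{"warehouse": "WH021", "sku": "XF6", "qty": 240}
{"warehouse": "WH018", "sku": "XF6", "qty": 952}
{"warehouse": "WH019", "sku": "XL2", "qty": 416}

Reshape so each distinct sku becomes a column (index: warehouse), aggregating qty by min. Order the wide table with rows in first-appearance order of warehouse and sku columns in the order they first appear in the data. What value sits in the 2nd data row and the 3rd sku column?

With rows in first-appearance order of warehouse, row 2 is warehouse=WH023. sku columns in first-appearance order: XL2, XF6, BY9, NS9; column 3 is BY9.
Long rows with warehouse=WH023, sku=BY9: min(568, 52) = 52.

52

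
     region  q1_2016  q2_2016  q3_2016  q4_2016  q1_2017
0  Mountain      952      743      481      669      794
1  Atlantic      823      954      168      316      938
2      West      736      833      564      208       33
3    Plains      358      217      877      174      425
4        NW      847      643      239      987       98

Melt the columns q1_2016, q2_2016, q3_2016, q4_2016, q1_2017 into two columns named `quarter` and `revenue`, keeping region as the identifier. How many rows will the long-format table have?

5 region values × 5 melted columns = 25 rows.

25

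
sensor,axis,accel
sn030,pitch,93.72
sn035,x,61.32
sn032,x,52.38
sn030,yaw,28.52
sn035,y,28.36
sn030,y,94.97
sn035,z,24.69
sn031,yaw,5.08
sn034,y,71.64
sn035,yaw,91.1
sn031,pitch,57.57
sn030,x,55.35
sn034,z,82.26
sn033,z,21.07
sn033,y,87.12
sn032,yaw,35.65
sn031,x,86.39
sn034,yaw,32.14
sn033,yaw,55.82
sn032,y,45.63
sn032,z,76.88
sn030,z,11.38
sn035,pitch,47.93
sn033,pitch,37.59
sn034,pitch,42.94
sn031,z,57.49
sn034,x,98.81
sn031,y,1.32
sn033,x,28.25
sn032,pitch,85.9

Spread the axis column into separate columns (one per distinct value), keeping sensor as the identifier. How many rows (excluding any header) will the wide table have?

6

6 distinct sensor values → 6 rows.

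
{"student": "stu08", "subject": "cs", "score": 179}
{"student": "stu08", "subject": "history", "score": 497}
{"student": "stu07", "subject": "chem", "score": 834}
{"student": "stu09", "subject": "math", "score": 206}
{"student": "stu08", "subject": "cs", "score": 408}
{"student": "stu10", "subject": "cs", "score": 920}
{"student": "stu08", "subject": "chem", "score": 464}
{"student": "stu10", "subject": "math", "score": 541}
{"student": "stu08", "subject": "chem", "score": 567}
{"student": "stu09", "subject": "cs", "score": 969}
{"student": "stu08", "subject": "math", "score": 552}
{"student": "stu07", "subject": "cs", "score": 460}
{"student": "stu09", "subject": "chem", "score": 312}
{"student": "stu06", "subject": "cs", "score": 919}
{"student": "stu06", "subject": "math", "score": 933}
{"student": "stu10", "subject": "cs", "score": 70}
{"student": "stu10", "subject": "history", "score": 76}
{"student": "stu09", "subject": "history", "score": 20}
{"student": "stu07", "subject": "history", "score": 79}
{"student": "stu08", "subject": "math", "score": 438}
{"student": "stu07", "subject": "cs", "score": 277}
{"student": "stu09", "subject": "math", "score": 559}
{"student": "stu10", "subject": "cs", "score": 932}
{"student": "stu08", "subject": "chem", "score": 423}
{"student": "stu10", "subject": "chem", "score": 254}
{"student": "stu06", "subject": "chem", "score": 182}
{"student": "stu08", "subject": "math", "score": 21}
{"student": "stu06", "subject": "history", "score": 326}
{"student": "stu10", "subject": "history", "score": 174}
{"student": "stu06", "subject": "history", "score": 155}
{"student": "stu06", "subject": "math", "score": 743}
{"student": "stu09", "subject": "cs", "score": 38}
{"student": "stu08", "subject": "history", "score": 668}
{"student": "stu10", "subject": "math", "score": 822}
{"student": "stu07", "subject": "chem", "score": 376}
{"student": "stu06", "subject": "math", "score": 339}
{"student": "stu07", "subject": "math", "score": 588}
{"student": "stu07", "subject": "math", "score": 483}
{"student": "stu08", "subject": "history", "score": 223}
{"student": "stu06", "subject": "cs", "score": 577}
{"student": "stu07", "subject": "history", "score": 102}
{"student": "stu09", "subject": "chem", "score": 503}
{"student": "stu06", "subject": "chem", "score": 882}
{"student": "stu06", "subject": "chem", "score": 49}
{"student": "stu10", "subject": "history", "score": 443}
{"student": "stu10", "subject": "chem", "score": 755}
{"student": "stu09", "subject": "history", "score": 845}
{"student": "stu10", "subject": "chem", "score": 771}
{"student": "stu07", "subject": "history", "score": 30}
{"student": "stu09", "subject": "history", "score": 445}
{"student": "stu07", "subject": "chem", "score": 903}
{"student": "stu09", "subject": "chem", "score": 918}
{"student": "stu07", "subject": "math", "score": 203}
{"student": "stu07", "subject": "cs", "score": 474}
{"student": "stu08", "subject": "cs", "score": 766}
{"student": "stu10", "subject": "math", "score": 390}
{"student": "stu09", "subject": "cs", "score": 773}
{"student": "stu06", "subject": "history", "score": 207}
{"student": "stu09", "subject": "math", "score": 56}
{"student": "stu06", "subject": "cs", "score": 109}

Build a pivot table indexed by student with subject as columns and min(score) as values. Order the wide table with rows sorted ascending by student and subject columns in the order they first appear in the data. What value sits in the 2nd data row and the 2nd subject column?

30

With rows sorted ascending by student, row 2 is student=stu07. subject columns in first-appearance order: cs, history, chem, math; column 2 is history.
Long rows with student=stu07, subject=history: min(79, 102, 30) = 30.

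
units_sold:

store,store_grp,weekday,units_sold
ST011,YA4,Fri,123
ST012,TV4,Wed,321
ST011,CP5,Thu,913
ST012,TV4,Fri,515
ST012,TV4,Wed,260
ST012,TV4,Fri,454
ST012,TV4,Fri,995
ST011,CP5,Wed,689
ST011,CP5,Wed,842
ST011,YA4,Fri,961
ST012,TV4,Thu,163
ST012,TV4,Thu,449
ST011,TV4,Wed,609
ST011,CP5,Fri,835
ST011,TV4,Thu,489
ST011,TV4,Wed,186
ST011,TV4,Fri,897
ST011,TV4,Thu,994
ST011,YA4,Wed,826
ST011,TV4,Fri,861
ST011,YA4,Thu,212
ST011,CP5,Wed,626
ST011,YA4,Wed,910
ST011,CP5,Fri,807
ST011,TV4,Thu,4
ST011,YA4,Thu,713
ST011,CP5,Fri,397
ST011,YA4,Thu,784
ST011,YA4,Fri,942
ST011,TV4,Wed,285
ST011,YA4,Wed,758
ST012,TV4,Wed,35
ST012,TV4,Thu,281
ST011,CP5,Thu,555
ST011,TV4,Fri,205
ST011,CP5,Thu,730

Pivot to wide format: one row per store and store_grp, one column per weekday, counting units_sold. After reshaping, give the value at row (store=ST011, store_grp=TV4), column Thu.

Rows with store=ST011, store_grp=TV4 and weekday=Thu: units_sold values are 489, 994, 4.
3 rows match — count = 3.

3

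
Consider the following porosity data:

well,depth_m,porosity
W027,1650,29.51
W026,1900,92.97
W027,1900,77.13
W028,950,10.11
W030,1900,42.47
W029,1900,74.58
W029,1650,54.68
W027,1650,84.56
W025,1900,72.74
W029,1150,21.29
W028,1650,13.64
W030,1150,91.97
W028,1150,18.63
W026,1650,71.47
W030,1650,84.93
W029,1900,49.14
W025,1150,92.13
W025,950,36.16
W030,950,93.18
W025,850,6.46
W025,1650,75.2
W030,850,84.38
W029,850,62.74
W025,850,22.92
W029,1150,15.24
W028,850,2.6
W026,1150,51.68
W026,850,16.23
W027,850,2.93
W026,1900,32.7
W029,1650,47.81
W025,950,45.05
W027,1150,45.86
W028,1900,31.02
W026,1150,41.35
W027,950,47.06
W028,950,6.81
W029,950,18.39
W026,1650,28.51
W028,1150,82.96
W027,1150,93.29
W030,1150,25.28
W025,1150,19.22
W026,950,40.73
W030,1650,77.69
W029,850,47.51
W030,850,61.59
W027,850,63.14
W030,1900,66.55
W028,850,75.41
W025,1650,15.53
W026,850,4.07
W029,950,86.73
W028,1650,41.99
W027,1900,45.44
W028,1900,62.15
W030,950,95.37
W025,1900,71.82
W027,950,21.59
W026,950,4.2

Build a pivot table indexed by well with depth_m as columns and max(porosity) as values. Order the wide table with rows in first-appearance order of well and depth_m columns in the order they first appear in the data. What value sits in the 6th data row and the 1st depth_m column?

With rows in first-appearance order of well, row 6 is well=W025. depth_m columns in first-appearance order: 1650, 1900, 950, 1150, 850; column 1 is 1650.
Long rows with well=W025, depth_m=1650: max(75.2, 15.53) = 75.2.

75.2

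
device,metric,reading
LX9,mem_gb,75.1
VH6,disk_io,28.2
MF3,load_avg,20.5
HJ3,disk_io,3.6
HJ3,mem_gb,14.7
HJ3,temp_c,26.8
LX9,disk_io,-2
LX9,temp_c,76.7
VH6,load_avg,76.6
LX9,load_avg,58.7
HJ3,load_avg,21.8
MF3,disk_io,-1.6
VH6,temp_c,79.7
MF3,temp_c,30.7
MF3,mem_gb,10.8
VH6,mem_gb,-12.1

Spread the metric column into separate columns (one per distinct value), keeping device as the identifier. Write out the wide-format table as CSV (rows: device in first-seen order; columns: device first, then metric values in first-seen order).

Columns: device plus the 4 distinct metric values (mem_gb, disk_io, load_avg, temp_c).
For example, row LX9 column mem_gb takes reading=75.1 from the long row (LX9, mem_gb).

device,mem_gb,disk_io,load_avg,temp_c
LX9,75.1,-2,58.7,76.7
VH6,-12.1,28.2,76.6,79.7
MF3,10.8,-1.6,20.5,30.7
HJ3,14.7,3.6,21.8,26.8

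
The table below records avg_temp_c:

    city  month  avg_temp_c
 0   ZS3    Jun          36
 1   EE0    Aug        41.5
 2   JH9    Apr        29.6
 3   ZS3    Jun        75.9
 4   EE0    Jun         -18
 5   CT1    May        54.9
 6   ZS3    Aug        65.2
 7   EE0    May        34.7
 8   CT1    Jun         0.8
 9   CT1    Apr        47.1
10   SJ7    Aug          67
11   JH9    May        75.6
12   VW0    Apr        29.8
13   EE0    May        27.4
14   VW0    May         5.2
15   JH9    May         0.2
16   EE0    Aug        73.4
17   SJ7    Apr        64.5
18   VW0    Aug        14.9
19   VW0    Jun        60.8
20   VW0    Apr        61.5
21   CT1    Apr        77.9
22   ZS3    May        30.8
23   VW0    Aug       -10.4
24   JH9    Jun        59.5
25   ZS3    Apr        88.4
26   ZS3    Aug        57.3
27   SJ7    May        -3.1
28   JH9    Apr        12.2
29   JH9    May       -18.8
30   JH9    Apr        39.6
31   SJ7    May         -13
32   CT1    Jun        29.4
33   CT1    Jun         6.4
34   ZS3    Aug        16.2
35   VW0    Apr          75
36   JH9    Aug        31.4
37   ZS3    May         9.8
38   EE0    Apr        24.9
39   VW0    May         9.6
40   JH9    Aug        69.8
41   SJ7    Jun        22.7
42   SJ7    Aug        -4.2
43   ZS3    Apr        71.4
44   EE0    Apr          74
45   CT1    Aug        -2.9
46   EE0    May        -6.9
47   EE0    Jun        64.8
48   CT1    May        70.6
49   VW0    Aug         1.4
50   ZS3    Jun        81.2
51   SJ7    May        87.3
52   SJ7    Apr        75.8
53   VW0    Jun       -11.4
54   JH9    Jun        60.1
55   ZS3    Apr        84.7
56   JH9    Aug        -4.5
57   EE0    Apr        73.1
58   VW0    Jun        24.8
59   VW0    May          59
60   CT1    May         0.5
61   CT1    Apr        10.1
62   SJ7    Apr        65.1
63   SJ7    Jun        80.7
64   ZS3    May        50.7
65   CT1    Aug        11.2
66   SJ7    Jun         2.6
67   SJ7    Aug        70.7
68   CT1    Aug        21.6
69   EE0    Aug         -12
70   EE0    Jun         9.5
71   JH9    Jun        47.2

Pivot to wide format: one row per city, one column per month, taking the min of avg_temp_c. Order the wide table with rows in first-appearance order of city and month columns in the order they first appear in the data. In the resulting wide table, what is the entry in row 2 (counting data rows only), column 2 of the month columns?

With rows in first-appearance order of city, row 2 is city=EE0. month columns in first-appearance order: Jun, Aug, Apr, May; column 2 is Aug.
Long rows with city=EE0, month=Aug: min(41.5, 73.4, -12) = -12.

-12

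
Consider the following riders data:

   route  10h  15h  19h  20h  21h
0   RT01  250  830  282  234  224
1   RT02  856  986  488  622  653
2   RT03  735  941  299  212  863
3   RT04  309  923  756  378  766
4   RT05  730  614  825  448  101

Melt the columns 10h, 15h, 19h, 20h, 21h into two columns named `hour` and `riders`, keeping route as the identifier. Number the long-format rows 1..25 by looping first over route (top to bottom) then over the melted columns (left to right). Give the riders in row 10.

25 rows total (5 × 5). Row 10: index ⌊(10-1)/5⌋ = 1 into route → RT02; (10-1) mod 5 = 4 into the melted columns → 21h.
So row 10 is (RT02, 21h, 653); riders = 653.

653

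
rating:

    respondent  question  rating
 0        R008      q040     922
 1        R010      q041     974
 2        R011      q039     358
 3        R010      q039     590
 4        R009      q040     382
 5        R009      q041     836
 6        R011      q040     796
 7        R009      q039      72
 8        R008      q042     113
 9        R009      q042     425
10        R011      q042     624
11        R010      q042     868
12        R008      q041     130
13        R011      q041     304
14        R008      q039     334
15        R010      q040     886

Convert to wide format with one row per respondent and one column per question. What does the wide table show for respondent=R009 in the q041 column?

Wide layout: rows indexed by respondent, columns are the 4 distinct question values (q040, q041, q039, q042).
Cell (respondent=R009, question=q041) draws from the long row where respondent=R009 and question=q041, which has rating=836.

836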